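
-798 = -798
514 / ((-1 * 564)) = -257 / 282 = -0.91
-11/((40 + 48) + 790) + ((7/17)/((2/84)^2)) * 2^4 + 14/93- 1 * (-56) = 16210143653/1388118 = 11677.79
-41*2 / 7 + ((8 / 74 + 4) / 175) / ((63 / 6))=-1592546 / 135975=-11.71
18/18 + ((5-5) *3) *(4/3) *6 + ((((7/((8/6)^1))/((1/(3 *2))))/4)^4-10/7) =110258439/28672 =3845.51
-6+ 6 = 0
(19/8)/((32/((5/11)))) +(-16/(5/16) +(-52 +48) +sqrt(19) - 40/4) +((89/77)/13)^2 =-83569588351/1282561280 +sqrt(19) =-60.80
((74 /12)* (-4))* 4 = -296 /3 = -98.67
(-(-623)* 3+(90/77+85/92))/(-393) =-4.76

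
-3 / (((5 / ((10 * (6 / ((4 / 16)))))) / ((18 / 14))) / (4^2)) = -20736 / 7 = -2962.29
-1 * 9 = -9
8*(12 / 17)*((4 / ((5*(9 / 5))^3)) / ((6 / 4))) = 256 / 12393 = 0.02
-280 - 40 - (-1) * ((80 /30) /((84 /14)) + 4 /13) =-319.25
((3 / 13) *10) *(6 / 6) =30 / 13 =2.31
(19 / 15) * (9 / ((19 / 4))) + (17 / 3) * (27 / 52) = 1389 / 260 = 5.34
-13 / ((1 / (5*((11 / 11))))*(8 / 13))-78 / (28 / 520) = -87035 / 56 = -1554.20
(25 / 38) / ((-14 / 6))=-75 / 266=-0.28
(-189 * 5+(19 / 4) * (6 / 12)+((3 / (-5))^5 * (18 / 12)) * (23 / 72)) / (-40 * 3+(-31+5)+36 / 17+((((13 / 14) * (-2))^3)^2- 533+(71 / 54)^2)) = 68721212635299441 / 46228578441087500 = 1.49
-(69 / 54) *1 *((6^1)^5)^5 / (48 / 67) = -50707261405233414144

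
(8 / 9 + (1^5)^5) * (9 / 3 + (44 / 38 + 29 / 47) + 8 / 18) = 713116 / 72333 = 9.86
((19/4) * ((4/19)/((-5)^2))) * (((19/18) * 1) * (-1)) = -19/450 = -0.04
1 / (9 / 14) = 14 / 9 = 1.56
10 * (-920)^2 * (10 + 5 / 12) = 264500000 / 3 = 88166666.67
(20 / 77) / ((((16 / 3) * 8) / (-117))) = -1755 / 2464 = -0.71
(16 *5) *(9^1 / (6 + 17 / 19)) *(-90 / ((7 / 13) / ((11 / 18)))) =-9781200 / 917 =-10666.52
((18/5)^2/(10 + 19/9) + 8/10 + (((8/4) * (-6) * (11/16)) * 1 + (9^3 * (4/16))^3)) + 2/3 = 3167159508407/523200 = 6053439.43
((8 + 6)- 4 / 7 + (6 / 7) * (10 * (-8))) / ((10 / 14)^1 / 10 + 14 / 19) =-14668 / 215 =-68.22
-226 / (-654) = 113 / 327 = 0.35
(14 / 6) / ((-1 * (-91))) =1 / 39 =0.03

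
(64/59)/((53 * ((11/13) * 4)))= 208/34397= 0.01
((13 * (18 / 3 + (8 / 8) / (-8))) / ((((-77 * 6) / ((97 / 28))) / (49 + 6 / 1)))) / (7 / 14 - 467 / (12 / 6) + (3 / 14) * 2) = 0.14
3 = 3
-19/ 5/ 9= -19/ 45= -0.42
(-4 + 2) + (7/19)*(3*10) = 172/19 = 9.05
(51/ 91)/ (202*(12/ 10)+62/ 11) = 2805/ 1241422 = 0.00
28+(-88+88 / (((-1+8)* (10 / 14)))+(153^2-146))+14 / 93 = 10797649 / 465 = 23220.75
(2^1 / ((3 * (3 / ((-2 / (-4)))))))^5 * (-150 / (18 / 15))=-125 / 59049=-0.00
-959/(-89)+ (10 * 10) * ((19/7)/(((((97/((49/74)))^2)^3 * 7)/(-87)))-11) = -1089.22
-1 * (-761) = 761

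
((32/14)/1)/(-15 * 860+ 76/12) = -48/270767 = -0.00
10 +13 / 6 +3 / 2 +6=19.67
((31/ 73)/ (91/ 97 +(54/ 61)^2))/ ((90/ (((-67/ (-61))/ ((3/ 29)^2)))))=10335561169/ 36747107190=0.28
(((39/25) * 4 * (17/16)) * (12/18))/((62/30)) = 663/310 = 2.14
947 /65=14.57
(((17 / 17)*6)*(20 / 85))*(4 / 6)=16 / 17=0.94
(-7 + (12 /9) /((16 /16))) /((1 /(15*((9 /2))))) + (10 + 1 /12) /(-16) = -73561 /192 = -383.13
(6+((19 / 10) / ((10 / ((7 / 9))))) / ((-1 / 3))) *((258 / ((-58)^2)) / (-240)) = -71681 / 40368000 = -0.00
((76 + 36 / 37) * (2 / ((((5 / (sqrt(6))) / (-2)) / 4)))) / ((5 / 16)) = -729088 * sqrt(6) / 925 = -1930.70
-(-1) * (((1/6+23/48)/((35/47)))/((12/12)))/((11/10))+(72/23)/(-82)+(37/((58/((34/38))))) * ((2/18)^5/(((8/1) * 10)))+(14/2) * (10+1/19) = 26882530217145019/377995427742240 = 71.12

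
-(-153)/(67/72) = 11016/67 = 164.42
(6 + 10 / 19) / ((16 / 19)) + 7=59 / 4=14.75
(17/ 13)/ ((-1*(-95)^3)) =17/ 11145875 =0.00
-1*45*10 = -450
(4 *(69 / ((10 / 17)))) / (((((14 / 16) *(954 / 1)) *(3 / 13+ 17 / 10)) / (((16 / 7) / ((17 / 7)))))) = 76544 / 279363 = 0.27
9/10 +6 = 69/10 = 6.90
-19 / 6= -3.17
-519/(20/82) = -21279/10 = -2127.90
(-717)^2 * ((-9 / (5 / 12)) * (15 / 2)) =-83282418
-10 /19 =-0.53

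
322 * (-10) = -3220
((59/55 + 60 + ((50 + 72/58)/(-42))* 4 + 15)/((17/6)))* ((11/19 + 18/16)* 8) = 176460104/515185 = 342.52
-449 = -449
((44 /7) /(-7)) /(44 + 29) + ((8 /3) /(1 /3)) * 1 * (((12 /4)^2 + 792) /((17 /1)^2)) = 22908700 /1033753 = 22.16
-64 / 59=-1.08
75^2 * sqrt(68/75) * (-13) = -9750 * sqrt(51) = -69628.93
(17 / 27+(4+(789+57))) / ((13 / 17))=390439 / 351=1112.36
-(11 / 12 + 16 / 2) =-107 / 12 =-8.92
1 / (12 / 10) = 5 / 6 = 0.83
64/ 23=2.78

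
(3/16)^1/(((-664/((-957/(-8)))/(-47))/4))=134937/21248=6.35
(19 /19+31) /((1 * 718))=0.04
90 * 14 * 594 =748440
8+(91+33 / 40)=3993 / 40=99.82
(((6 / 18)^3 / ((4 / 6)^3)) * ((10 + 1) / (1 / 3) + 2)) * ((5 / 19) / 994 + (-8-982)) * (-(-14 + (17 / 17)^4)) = -1215313775 / 21584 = -56306.23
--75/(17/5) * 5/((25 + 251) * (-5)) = -125/1564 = -0.08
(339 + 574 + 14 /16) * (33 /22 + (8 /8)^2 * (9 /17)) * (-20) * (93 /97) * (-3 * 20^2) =70372030500 /1649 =42675579.44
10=10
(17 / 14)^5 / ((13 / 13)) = 1419857 / 537824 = 2.64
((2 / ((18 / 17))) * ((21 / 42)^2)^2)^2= 289 / 20736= 0.01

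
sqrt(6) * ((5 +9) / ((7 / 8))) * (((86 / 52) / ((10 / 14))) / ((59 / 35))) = 53.83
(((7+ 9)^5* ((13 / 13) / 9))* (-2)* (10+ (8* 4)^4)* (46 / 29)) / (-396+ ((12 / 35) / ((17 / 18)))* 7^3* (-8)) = 2149565731962880 / 7721163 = 278399216.80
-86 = -86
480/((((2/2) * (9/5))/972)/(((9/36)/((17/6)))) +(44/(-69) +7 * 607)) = 8942400/79147381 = 0.11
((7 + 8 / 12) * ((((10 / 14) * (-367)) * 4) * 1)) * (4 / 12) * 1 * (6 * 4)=-1350560 / 21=-64312.38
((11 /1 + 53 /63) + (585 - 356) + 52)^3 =6279404972849 /250047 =25112898.67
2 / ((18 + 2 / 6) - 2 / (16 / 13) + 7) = 48 / 569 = 0.08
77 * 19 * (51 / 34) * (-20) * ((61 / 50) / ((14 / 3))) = -114741 / 10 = -11474.10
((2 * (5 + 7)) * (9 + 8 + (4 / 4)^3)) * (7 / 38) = 1512 / 19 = 79.58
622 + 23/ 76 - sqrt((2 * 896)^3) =47295/ 76 - 28672 * sqrt(7) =-75236.68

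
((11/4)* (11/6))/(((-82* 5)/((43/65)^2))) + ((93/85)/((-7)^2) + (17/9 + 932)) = 97026676900429/103893426000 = 933.91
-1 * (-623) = 623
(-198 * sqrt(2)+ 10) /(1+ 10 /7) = 70 /17 - 1386 * sqrt(2) /17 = -111.18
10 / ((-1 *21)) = -10 / 21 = -0.48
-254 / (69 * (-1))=254 / 69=3.68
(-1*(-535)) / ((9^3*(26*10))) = 107 / 37908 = 0.00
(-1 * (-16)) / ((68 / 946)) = 3784 / 17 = 222.59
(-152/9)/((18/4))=-304/81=-3.75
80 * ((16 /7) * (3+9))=15360 /7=2194.29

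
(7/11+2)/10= 29/110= 0.26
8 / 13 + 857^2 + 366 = 9552603 / 13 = 734815.62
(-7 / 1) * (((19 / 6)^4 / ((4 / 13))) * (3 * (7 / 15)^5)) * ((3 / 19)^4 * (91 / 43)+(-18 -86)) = 891337746006617 / 56424600000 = 15796.97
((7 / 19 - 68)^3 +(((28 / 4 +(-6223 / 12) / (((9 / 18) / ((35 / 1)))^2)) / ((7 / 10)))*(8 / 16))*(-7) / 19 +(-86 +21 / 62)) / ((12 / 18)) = 458338592443 / 850516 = 538894.73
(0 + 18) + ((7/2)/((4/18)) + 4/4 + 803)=3351/4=837.75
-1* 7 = -7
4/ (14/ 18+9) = 9/ 22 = 0.41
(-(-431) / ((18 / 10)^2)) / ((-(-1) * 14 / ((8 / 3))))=43100 / 1701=25.34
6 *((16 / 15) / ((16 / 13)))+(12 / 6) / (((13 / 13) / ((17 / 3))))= 248 / 15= 16.53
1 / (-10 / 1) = -1 / 10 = -0.10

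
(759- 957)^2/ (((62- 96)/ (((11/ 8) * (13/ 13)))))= -107811/ 68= -1585.46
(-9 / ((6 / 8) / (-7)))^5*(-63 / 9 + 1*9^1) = 8364238848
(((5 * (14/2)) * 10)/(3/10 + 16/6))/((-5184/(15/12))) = -4375/153792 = -0.03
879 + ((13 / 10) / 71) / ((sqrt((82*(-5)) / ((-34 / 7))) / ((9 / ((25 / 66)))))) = 3861*sqrt(24395) / 12735625 + 879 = 879.05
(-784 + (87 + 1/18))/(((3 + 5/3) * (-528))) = 12545/44352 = 0.28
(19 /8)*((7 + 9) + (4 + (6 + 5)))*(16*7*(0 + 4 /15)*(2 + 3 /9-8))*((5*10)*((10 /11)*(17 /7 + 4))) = -40052000 /11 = -3641090.91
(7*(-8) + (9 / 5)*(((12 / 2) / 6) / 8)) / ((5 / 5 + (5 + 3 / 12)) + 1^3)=-2231 / 290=-7.69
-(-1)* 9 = 9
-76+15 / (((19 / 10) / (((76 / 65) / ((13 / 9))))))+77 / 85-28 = -1389147 / 14365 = -96.70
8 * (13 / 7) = 104 / 7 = 14.86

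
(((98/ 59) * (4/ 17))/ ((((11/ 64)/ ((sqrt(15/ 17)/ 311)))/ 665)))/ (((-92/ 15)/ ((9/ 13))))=-563068800 * sqrt(255)/ 17441109829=-0.52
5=5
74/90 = 37/45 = 0.82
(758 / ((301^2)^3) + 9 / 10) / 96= 6693318372173789 / 713953959697728960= 0.01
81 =81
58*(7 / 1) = 406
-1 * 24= -24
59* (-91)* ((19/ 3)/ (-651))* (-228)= -1107548/ 93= -11909.12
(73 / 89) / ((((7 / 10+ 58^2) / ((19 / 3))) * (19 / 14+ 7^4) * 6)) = 97090 / 906451290351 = 0.00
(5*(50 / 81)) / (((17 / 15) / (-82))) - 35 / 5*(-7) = -80009 / 459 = -174.31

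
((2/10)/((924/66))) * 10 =0.14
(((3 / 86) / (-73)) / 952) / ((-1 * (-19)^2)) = 3 / 2157572816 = 0.00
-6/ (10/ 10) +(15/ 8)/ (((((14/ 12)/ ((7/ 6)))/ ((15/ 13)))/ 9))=1401/ 104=13.47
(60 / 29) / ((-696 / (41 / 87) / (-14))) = 1435 / 73167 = 0.02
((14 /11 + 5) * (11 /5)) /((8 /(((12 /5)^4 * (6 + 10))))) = 915.70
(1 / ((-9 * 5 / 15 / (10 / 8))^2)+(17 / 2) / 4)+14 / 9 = 185 / 48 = 3.85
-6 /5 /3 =-2 /5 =-0.40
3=3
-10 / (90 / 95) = -95 / 9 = -10.56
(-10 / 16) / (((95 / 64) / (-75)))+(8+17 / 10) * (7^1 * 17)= 225317 / 190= 1185.88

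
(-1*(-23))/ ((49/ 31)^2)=9.21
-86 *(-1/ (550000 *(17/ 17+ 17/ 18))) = 387/ 4812500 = 0.00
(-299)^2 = 89401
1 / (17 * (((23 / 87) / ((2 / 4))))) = 87 / 782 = 0.11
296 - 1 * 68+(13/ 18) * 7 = 4195/ 18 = 233.06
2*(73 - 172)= -198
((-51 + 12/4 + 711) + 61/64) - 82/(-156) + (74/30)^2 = 125529433/187200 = 670.56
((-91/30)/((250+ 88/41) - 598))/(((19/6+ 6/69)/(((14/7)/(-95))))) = -85813/1512119750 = -0.00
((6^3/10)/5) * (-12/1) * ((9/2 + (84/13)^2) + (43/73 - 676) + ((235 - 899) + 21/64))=82683039627/1233700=67020.38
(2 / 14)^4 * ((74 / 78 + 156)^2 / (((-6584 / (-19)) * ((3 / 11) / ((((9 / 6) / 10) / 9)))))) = 7830527969 / 4327964615520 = 0.00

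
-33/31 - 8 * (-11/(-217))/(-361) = -83303/78337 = -1.06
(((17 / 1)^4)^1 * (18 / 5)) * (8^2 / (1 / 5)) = 96216192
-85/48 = -1.77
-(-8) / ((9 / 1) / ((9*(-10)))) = -80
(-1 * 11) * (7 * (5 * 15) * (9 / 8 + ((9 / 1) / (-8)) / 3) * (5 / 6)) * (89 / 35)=-73425 / 8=-9178.12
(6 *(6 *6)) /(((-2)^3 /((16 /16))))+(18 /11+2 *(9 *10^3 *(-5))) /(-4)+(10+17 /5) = 22485.99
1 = 1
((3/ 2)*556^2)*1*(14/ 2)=3245928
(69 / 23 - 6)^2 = 9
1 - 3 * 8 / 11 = -13 / 11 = -1.18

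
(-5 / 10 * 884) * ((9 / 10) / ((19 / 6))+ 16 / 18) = -443326 / 855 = -518.51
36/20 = 9/5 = 1.80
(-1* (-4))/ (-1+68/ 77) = -308/ 9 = -34.22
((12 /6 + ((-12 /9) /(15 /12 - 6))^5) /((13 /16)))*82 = 202.02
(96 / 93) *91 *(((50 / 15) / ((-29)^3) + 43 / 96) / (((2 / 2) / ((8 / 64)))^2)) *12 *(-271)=-25854765027 / 12096944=-2137.30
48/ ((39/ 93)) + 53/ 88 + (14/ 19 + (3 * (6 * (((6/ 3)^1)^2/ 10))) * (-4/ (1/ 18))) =-43754497/ 108680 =-402.60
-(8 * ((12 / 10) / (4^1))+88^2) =-7746.40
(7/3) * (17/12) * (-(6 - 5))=-119/36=-3.31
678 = 678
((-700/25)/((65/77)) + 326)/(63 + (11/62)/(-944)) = 1114021952/239671445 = 4.65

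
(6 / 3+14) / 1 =16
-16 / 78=-8 / 39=-0.21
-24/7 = -3.43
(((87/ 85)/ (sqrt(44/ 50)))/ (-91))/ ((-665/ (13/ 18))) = 29 * sqrt(22)/ 10445820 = 0.00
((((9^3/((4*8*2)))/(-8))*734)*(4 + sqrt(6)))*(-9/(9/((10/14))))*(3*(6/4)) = 21665.24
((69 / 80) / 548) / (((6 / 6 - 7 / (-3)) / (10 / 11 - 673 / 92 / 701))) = 0.00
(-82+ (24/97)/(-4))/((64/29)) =-28855/776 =-37.18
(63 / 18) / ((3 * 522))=7 / 3132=0.00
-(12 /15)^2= -0.64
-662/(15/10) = -1324/3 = -441.33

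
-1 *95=-95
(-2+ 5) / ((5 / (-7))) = -21 / 5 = -4.20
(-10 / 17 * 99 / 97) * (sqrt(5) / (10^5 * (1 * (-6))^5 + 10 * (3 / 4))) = 132 * sqrt(5) / 170968318351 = 0.00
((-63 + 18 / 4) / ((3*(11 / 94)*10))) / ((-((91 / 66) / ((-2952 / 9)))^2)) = 3003530112 / 3185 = 943023.58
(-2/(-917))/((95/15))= 6/17423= 0.00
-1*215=-215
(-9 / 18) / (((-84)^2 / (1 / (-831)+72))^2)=-3579748561 / 68762108846592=-0.00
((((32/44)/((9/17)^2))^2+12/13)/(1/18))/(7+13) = 39508022/5733585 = 6.89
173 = 173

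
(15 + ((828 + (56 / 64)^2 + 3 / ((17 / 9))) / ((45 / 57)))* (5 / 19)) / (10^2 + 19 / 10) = 4761925 / 1663008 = 2.86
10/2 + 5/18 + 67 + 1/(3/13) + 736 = 14627/18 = 812.61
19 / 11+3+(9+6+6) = 283 / 11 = 25.73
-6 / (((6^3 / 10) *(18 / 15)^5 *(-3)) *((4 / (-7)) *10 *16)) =-21875 / 53747712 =-0.00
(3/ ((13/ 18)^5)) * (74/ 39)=139828032/ 4826809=28.97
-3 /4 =-0.75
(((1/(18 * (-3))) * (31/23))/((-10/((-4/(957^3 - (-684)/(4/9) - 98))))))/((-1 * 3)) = 31/8164308120210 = 0.00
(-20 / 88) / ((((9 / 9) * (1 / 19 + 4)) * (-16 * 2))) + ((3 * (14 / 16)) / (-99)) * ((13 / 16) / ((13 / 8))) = -1871 / 162624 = -0.01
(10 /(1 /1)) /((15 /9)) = 6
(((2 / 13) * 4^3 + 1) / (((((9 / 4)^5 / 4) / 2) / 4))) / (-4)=-385024 / 255879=-1.50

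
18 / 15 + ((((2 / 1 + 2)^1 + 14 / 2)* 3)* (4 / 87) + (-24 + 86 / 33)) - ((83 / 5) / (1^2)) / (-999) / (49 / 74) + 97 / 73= -2668470437 / 154043505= -17.32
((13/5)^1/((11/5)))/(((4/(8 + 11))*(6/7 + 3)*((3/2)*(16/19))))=32851/28512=1.15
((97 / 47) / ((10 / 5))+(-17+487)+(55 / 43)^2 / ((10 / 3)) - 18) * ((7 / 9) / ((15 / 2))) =12261662 / 260709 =47.03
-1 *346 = -346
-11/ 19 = -0.58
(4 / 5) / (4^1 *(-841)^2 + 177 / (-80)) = 64 / 226329743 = 0.00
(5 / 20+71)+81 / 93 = 8943 / 124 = 72.12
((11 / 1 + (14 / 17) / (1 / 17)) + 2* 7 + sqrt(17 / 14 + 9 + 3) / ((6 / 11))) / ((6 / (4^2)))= 22* sqrt(2590) / 63 + 104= 121.77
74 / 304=37 / 152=0.24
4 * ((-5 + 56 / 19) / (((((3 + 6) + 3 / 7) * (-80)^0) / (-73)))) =13286 / 209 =63.57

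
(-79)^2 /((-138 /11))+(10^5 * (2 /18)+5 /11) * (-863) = -9589778.63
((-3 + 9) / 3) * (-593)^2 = 703298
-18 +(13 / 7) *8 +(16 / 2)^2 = 426 / 7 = 60.86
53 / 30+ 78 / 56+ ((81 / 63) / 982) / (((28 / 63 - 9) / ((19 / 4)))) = 100316693 / 31757880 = 3.16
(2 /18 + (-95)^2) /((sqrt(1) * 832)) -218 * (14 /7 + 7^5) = -13719330715 /3744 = -3664351.15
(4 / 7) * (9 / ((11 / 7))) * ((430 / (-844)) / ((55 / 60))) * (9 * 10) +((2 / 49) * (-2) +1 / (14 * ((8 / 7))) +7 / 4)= -3242160833 / 20016304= -161.98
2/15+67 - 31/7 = 6584/105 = 62.70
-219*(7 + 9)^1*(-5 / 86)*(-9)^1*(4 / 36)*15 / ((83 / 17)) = -2233800 / 3569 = -625.89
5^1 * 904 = 4520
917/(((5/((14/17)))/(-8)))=-102704/85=-1208.28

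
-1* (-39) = 39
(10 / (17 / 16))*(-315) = -50400 / 17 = -2964.71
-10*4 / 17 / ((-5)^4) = -8 / 2125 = -0.00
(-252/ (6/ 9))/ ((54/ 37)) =-259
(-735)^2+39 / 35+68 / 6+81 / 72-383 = 453478681 / 840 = 539855.57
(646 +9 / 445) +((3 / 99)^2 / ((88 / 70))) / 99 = 1363709548211 / 2110939380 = 646.02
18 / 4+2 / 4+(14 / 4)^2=69 / 4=17.25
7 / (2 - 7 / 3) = -21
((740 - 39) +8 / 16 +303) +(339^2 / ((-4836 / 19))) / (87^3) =355427629643 / 353835612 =1004.50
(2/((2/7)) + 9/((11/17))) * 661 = 152030/11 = 13820.91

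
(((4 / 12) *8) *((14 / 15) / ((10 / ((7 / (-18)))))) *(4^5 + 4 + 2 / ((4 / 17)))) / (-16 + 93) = -9674 / 7425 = -1.30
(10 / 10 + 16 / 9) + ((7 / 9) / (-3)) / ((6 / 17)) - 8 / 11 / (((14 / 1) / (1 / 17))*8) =216599 / 106029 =2.04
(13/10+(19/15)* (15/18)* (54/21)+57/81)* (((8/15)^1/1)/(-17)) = -35668/240975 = -0.15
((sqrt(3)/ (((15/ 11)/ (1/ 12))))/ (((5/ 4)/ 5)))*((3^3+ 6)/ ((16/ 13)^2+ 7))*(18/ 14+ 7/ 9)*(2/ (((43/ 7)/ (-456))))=-161628896*sqrt(3)/ 556893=-502.70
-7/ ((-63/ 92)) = 92/ 9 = 10.22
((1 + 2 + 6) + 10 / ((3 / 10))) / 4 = 10.58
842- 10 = 832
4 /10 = 2 /5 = 0.40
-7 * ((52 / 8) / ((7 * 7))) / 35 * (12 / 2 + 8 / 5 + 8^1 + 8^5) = -1065467 / 1225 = -869.77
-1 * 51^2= -2601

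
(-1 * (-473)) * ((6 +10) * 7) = 52976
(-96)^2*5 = 46080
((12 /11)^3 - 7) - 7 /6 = -54851 /7986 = -6.87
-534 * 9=-4806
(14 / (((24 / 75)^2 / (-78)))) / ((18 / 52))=-739375 / 24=-30807.29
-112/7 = -16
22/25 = 0.88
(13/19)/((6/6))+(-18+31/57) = -956/57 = -16.77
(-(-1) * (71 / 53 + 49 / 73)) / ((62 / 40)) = 155600 / 119939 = 1.30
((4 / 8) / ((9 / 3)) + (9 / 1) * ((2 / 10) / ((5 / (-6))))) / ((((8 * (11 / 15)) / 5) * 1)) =-299 / 176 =-1.70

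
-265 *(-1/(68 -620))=-265/552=-0.48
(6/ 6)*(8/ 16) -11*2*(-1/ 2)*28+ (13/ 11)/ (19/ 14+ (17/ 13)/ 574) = 17260335/ 55792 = 309.37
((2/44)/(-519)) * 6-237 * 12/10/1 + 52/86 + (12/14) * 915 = 1433410409/2864015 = 500.49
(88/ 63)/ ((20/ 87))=6.08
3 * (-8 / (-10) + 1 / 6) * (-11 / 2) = -319 / 20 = -15.95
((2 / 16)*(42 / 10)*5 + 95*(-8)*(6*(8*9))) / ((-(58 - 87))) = -2626539 / 232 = -11321.29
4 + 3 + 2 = 9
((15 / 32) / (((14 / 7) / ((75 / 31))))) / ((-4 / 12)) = -3375 / 1984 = -1.70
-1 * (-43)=43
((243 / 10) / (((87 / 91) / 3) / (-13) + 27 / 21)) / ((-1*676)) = -1701 / 59680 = -0.03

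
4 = 4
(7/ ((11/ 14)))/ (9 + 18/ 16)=0.88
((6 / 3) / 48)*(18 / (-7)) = -3 / 28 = -0.11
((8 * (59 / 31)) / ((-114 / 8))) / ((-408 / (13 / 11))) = 3068 / 991287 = 0.00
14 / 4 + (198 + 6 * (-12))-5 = 249 / 2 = 124.50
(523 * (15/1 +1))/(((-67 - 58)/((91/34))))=-380744/2125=-179.17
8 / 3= 2.67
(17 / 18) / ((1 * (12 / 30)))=85 / 36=2.36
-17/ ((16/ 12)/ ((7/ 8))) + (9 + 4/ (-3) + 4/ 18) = -941/ 288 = -3.27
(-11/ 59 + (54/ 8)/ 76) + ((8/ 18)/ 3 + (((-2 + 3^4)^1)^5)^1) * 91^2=12339785216310573155/ 484272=25481104041345.72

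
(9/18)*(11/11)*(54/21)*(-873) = -7857/7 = -1122.43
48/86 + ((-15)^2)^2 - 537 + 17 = 2154539/43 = 50105.56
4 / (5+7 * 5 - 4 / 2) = 2 / 19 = 0.11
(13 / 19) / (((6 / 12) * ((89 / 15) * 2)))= 195 / 1691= 0.12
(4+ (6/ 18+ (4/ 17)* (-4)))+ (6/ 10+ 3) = 1783/ 255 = 6.99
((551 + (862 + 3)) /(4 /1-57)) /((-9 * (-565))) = -472 /89835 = -0.01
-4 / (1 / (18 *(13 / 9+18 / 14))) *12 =-2358.86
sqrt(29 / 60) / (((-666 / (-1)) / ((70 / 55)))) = 7*sqrt(435) / 109890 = 0.00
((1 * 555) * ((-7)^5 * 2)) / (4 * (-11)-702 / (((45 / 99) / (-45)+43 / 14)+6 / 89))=720006384111 / 10357600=69514.79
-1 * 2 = -2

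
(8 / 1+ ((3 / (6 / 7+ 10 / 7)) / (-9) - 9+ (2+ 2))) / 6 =137 / 288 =0.48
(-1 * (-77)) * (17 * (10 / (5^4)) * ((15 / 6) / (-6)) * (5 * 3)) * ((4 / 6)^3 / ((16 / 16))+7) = -257873 / 270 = -955.09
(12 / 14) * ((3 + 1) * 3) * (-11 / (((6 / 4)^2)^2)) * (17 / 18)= -11968 / 567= -21.11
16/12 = 4/3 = 1.33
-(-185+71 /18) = 181.06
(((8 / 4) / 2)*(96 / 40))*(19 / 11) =228 / 55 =4.15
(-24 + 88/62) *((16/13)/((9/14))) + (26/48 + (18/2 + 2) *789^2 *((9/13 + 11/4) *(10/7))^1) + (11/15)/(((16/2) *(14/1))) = 5261263083053/156240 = 33674238.88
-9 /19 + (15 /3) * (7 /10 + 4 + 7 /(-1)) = -11.97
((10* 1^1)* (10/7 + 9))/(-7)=-730/49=-14.90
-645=-645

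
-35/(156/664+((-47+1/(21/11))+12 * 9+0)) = -122010/215291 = -0.57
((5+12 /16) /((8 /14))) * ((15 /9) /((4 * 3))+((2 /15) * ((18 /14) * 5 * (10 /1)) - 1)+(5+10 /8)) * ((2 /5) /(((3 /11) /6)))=445027 /360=1236.19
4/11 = 0.36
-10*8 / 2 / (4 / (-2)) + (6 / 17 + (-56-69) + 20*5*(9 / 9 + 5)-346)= 2539 / 17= 149.35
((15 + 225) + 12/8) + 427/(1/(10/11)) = 13853/22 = 629.68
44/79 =0.56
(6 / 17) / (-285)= -2 / 1615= -0.00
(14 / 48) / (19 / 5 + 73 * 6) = 35 / 53016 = 0.00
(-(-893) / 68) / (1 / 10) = 4465 / 34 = 131.32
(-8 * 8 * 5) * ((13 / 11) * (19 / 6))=-39520 / 33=-1197.58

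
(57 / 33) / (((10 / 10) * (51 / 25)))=475 / 561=0.85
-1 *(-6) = 6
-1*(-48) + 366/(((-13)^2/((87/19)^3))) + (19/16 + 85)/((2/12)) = 7168708875/9273368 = 773.04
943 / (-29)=-943 / 29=-32.52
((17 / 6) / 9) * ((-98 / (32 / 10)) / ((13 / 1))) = -0.74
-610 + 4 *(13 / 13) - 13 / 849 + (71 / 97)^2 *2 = -4832436745 / 7988241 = -604.94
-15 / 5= -3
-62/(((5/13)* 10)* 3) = -403/75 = -5.37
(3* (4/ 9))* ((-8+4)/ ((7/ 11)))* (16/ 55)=-256/ 105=-2.44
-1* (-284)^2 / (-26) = 40328 / 13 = 3102.15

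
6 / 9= 2 / 3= 0.67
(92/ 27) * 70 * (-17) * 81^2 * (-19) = 505469160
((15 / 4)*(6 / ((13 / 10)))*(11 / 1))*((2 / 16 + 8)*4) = 12375 / 2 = 6187.50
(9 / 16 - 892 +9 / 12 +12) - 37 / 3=-42769 / 48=-891.02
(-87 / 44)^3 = -658503 / 85184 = -7.73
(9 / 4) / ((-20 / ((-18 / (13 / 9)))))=729 / 520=1.40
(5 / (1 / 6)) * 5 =150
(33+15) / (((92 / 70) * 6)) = 140 / 23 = 6.09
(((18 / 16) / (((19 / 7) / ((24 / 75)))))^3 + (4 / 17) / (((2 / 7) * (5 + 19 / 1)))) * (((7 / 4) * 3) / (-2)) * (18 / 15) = -16825466973 / 145753750000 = -0.12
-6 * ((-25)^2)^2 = -2343750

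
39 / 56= 0.70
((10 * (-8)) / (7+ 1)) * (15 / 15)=-10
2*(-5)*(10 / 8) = -25 / 2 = -12.50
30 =30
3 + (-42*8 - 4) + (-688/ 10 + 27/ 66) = -44593/ 110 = -405.39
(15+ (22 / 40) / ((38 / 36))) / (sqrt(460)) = 2949 * sqrt(115) / 43700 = 0.72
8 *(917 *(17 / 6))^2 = 486033842 / 9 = 54003760.22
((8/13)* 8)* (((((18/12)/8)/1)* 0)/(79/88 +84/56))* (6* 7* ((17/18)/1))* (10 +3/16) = 0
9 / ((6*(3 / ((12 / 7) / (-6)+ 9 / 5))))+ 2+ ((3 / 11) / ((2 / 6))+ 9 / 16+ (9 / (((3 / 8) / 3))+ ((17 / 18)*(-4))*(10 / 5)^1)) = 3802201 / 55440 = 68.58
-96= -96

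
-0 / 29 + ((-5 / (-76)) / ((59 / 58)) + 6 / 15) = 5209 / 11210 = 0.46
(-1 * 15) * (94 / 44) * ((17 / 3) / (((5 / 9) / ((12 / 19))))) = -43146 / 209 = -206.44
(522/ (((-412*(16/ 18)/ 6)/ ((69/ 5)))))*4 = -486243/ 1030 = -472.08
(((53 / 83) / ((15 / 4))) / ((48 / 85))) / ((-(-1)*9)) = 901 / 26892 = 0.03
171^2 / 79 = 29241 / 79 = 370.14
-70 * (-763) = 53410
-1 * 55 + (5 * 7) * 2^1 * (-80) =-5655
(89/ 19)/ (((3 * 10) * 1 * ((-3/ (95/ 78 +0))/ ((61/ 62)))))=-5429/ 87048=-0.06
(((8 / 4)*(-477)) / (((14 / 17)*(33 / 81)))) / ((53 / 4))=-16524 / 77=-214.60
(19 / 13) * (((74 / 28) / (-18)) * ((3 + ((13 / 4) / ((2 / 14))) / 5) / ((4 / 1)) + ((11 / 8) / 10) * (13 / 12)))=-274873 / 628992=-0.44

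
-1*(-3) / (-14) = -0.21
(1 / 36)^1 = 1 / 36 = 0.03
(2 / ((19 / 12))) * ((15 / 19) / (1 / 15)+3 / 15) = 27456 / 1805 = 15.21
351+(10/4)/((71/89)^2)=3578387/10082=354.93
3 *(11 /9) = 11 /3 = 3.67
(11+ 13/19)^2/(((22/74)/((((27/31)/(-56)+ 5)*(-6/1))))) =-11834111043/861707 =-13733.34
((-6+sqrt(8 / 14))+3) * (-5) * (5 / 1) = 75 -50 * sqrt(7) / 7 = 56.10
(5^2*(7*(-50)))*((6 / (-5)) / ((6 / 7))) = 12250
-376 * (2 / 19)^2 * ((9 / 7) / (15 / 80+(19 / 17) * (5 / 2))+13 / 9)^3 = -1323710724307303648 / 48149459119589877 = -27.49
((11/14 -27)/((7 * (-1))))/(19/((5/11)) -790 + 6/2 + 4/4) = -1835/364658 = -0.01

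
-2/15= -0.13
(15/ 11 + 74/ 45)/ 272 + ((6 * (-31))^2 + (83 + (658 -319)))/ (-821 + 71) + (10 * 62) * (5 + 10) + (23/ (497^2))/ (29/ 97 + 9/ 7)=295650577430676023/ 31950755298000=9253.32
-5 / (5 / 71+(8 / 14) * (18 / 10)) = -12425 / 2731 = -4.55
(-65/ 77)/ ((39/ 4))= -20/ 231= -0.09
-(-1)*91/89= 91/89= 1.02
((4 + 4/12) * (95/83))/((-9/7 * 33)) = -8645/73953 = -0.12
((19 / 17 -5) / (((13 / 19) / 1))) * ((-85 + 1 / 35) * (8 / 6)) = 642.86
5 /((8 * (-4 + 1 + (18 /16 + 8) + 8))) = 5 /113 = 0.04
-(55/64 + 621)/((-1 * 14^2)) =39799/12544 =3.17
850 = 850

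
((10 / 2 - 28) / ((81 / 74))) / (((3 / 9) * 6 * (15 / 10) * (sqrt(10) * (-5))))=851 * sqrt(10) / 6075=0.44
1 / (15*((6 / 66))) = 11 / 15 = 0.73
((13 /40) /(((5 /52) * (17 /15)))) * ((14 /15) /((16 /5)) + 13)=53911 /1360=39.64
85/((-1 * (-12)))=85/12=7.08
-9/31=-0.29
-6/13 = -0.46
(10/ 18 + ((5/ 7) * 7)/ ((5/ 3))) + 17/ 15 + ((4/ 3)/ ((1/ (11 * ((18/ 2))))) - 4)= 5971/ 45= 132.69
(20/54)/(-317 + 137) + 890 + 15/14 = 891.07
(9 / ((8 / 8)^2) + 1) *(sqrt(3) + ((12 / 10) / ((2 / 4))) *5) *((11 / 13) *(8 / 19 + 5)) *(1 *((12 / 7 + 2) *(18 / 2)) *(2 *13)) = 5302440 *sqrt(3) / 133 + 63629280 / 133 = 547468.99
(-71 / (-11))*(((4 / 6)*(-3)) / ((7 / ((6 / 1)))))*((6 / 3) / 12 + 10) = -8662 / 77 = -112.49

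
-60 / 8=-7.50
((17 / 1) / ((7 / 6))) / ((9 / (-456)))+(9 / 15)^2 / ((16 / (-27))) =-2068901 / 2800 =-738.89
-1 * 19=-19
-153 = -153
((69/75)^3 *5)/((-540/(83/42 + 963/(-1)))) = 491096621/70875000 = 6.93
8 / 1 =8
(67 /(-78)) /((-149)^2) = -67 /1731678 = -0.00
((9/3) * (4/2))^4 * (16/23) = 20736/23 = 901.57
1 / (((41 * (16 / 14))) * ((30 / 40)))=7 / 246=0.03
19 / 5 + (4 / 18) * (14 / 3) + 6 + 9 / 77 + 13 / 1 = 249001 / 10395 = 23.95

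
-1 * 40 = -40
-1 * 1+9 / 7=2 / 7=0.29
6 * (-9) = -54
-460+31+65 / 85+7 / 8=-427.36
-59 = -59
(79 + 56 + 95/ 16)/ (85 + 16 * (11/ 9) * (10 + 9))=20295/ 65744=0.31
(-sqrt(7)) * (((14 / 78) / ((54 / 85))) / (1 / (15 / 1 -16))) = 595 * sqrt(7) / 2106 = 0.75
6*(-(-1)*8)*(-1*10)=-480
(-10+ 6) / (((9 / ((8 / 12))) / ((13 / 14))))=-52 / 189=-0.28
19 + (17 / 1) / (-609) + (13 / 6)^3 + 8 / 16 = 1299803 / 43848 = 29.64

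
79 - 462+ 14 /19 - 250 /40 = -29527 /76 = -388.51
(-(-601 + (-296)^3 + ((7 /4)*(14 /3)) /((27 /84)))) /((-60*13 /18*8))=-700242613 /9360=-74812.24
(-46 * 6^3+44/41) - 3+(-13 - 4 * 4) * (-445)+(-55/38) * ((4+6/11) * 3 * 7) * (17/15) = 2189375/779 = 2810.49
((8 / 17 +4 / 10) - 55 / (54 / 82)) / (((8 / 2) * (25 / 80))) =-758708 / 11475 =-66.12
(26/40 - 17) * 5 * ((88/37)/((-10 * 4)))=3597/740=4.86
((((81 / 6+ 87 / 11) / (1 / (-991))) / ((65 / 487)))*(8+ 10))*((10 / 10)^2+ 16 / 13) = -59328590427 / 9295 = -6382849.97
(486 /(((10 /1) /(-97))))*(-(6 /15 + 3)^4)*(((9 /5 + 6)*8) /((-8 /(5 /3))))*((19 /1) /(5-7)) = 486262352277 /6250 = 77801976.36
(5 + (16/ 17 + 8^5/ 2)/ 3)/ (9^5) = 0.09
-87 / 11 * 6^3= -18792 / 11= -1708.36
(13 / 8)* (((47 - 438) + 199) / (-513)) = 104 / 171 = 0.61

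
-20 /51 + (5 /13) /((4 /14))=1265 /1326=0.95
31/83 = 0.37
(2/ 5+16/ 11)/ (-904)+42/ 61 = 1041009/ 1516460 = 0.69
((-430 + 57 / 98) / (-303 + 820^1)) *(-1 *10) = 210415 / 25333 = 8.31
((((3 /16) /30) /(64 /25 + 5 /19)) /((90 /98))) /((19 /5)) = 245 /386208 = 0.00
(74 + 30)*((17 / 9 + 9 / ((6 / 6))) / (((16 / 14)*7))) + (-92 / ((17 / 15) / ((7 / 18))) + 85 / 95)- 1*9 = 296170 / 2907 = 101.88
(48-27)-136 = -115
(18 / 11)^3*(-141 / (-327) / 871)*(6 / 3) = 548208 / 126363809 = 0.00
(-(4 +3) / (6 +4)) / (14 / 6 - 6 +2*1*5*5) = -21 / 1390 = -0.02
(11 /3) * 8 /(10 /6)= 88 /5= 17.60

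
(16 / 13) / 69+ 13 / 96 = 4399 / 28704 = 0.15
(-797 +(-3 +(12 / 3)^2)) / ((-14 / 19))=1064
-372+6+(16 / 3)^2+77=-2345 / 9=-260.56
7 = 7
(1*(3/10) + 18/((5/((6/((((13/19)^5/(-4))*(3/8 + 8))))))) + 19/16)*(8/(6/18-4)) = 80374830729/547285882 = 146.86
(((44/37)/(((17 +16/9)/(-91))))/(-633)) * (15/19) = 13860/1928329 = 0.01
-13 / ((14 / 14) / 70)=-910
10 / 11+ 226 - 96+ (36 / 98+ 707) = 451831 / 539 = 838.28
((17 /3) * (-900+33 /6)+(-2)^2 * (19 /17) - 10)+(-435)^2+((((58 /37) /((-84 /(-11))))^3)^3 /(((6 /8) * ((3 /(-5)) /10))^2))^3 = 936946239972608267932504624939053719788910197437722639760565496339139980212157978227461208415 /5087933736963852131088916859290777618260449061988919420137430581237028780191820047790592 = 184150.64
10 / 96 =5 / 48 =0.10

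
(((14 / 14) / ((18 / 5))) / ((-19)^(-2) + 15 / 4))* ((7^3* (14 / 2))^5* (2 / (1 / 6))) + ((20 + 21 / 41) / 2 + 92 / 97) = 9164601387734614008815857 / 129308178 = 70874105021684042.36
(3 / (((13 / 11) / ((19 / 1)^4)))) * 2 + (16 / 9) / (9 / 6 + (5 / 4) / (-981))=50583665554 / 76453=661630.88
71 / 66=1.08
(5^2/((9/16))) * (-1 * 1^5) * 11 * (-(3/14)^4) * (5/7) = 12375/16807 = 0.74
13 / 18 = 0.72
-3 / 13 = -0.23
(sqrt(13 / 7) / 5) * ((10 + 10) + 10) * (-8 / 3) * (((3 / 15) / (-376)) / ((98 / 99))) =99 * sqrt(91) / 80605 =0.01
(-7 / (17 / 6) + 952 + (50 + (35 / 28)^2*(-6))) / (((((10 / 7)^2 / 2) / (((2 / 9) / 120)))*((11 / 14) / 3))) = 15396241 / 2244000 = 6.86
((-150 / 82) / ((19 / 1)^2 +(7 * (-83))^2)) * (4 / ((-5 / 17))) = 510 / 6927401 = 0.00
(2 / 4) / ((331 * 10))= 1 / 6620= 0.00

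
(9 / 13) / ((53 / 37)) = 333 / 689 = 0.48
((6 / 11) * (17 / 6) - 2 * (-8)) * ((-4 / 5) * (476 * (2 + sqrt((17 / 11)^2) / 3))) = -30500176 / 1815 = -16804.50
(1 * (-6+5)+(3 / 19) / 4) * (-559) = 536.93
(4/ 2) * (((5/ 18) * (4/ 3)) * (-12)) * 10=-800/ 9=-88.89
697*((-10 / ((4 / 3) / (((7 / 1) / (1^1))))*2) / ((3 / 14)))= -341530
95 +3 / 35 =3328 / 35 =95.09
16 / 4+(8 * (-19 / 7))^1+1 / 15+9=-908 / 105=-8.65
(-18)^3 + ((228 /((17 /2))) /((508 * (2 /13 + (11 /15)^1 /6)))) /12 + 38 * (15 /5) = -209867169 /36703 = -5717.98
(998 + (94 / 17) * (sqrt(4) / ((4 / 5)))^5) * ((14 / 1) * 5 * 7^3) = 5022063655 / 136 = 36926938.64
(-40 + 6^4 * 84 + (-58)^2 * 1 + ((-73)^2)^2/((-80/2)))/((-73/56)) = 167375047/365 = 458561.77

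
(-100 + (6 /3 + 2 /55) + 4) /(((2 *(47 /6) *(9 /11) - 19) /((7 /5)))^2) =-10241 /2125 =-4.82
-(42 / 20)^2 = -4.41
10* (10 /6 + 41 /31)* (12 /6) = 5560 /93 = 59.78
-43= -43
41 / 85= 0.48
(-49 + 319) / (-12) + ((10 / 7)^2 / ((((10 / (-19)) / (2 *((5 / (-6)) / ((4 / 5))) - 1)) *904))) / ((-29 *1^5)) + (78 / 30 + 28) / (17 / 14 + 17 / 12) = -5445580051 / 500987760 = -10.87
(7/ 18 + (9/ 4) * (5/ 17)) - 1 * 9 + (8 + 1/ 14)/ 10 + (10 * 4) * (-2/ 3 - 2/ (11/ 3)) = -6553423/ 117810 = -55.63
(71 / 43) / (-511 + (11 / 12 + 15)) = -852 / 255463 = -0.00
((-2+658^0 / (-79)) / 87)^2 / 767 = 2809 / 4025738327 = 0.00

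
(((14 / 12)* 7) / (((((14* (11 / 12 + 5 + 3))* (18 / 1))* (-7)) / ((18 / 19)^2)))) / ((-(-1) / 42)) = -756 / 38627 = -0.02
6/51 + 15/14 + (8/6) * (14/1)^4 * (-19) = -694867759/714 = -973204.14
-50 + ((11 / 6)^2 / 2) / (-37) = -133321 / 2664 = -50.05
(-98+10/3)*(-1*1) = 284/3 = 94.67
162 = 162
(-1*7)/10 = -7/10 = -0.70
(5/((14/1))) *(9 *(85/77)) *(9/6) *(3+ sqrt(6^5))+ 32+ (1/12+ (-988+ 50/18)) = -9092441/9702+ 103275 *sqrt(6)/539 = -467.84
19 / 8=2.38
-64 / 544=-2 / 17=-0.12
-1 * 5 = -5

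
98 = 98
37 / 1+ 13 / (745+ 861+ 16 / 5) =297767 / 8046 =37.01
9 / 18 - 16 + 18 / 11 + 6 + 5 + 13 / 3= 97 / 66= 1.47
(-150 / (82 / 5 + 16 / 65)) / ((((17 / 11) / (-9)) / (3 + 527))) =255791250 / 9197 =27812.47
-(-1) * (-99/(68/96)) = -2376/17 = -139.76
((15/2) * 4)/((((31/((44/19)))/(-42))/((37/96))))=-36.28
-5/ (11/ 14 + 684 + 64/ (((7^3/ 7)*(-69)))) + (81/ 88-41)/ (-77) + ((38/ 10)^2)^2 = 4098956072352103/ 19609714355000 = 209.03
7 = 7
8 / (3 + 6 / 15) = 40 / 17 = 2.35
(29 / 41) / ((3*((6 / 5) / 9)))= 145 / 82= 1.77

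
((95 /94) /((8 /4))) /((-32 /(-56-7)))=5985 /6016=0.99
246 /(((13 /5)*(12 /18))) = 141.92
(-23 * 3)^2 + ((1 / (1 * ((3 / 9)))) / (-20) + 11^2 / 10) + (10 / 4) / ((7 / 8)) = 668613 / 140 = 4775.81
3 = 3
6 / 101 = 0.06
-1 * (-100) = 100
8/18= 4/9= 0.44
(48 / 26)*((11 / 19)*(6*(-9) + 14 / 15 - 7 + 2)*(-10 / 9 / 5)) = 11792 / 855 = 13.79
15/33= 5/11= 0.45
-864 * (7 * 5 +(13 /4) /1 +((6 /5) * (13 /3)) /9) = -167736 /5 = -33547.20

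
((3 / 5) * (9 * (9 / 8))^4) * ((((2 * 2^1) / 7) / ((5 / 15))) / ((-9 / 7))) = -43046721 / 5120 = -8407.56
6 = 6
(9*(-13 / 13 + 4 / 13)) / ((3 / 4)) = -8.31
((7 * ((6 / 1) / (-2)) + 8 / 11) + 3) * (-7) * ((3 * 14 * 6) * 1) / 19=17640 / 11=1603.64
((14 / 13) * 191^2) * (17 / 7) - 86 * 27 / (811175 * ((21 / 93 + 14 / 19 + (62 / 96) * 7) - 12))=185366969424866842 / 1942808739625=95411.85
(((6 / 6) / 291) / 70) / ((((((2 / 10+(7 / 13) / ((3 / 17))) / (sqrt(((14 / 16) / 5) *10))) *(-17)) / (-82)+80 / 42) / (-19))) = -134942275 / 255847273041+54574403 *sqrt(7) / 1023389092164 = -0.00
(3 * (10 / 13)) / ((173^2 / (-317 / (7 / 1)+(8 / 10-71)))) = -24252 / 2723539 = -0.01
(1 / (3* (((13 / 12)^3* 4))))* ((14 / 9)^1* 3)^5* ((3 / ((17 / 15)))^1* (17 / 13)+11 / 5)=3166707712 / 3855735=821.30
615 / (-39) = -205 / 13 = -15.77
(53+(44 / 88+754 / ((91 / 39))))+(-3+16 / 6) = 15805 / 42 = 376.31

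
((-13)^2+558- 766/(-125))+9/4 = 367689/500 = 735.38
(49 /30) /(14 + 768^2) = 49 /17695140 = 0.00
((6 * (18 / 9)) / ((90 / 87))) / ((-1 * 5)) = -58 / 25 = -2.32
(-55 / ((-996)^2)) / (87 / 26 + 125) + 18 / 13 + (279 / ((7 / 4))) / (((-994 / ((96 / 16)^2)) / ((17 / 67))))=-5682981662509 / 70641371566584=-0.08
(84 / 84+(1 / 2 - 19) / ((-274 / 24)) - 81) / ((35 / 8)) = -12272 / 685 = -17.92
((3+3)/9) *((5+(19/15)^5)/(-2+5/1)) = 12545948/6834375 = 1.84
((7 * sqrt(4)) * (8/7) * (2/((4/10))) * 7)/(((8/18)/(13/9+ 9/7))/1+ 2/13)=313040/177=1768.59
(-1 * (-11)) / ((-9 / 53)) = -583 / 9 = -64.78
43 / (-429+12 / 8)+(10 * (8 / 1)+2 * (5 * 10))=153814 / 855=179.90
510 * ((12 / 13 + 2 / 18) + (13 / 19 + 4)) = 2161040 / 741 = 2916.38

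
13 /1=13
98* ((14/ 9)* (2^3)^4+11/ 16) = 44962547/ 72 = 624479.82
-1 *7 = -7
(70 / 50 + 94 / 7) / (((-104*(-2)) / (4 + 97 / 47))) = 29583 / 68432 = 0.43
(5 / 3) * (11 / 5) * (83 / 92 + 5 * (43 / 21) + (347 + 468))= 17557133 / 5796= 3029.18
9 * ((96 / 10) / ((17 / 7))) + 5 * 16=9824 / 85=115.58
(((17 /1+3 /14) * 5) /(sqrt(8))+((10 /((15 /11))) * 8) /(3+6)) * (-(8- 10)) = 73.90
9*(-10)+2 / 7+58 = -222 / 7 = -31.71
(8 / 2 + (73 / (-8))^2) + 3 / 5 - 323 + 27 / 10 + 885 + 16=213941 / 320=668.57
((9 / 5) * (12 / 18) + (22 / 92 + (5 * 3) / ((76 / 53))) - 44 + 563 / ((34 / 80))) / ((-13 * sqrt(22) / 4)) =-14773487 * sqrt(22) / 817190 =-84.80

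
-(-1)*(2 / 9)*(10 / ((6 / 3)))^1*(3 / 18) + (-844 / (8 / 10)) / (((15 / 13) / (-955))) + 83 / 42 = 330066007 / 378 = 873190.49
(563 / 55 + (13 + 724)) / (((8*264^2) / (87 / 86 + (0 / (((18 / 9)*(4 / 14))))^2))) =595921 / 439549440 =0.00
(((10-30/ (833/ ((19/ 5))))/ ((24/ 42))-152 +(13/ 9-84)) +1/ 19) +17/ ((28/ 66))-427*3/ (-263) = -172.30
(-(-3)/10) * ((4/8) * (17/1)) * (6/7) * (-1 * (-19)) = 2907/70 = 41.53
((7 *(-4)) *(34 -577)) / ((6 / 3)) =7602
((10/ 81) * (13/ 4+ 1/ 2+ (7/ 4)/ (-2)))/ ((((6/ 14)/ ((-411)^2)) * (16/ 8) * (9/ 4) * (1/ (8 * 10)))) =2487085.60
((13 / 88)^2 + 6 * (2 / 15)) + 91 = 3555341 / 38720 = 91.82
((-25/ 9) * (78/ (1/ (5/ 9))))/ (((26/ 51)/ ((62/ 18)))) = -813.27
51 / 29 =1.76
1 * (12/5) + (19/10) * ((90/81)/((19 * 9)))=2.41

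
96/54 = 16/9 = 1.78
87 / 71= 1.23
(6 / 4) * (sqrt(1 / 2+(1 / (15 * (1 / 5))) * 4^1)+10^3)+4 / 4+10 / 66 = sqrt(66) / 4+49538 / 33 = 1503.18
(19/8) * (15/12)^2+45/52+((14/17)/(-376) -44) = -52418111/1329536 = -39.43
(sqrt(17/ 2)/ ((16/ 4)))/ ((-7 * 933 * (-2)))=sqrt(34)/ 104496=0.00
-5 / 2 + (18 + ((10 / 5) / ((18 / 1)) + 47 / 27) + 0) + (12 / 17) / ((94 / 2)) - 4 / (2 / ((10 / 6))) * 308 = -1009.30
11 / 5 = 2.20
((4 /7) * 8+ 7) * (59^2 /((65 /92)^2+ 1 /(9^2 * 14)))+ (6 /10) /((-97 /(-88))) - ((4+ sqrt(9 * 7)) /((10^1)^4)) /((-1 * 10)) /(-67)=80552.00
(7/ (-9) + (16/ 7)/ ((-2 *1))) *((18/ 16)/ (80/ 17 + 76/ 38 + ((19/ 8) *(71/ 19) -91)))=2057/ 71799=0.03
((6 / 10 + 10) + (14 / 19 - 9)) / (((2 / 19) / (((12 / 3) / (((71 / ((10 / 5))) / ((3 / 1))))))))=2664 / 355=7.50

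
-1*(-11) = 11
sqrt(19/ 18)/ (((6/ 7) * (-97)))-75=-75-7 * sqrt(38)/ 3492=-75.01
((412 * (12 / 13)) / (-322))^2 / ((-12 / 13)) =-509232 / 336973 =-1.51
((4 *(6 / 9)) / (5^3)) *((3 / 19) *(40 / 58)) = 32 / 13775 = 0.00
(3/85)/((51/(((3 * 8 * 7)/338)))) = 84/244205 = 0.00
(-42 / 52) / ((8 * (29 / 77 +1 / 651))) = -150381 / 563264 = -0.27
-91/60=-1.52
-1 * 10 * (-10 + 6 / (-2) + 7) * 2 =120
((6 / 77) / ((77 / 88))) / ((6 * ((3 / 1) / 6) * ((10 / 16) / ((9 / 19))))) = 1152 / 51205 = 0.02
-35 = -35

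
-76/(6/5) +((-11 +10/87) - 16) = -7849/87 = -90.22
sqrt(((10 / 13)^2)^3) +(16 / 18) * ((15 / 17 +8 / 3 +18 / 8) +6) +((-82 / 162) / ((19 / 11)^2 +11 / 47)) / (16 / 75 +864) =4362583944719023 / 398664290894688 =10.94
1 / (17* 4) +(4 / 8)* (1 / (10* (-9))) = 7 / 765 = 0.01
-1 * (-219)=219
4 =4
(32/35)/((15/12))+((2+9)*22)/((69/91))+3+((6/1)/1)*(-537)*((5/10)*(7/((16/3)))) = -346126813/193200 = -1791.55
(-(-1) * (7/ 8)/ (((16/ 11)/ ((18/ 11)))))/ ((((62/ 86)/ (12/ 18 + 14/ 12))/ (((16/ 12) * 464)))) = 1548.69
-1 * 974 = -974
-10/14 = -5/7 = -0.71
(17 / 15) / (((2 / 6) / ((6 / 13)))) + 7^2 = 3287 / 65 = 50.57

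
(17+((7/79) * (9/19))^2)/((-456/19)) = -19152493/27036012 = -0.71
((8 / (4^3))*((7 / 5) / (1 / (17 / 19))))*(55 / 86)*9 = 11781 / 13072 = 0.90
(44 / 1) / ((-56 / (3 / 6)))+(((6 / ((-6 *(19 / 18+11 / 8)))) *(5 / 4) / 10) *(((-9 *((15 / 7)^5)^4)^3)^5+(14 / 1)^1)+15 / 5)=498101510870323997994927979152283553849033538282773646058014315786065149521946623634987427231787636643531936983430791764065221872626924018014440869012176819810230921398911553265465280646627870897771652870079348935856247882297996160797325479830458994350440662486908568818914199956751235628653316889174196786356320052152001023012800418146486957263117902220151203053343821 / 23686999140524372865581818533952464134806476622514510418317808120956550172008839286407632923710698525076146497191789933039768222449002130550163704721006206067091966618019596862009583349501018408523652231827701443380923968536680209616797822488701108926000700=21028476757030744561382340000000000000000000000000000000000000000000000000000000000000000000000000000000000000000.00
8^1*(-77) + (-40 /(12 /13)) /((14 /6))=-4442 /7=-634.57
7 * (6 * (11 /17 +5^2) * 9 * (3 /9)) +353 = 60937 /17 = 3584.53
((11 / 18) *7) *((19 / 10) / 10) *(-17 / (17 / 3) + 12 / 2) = 2.44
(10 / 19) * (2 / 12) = 5 / 57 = 0.09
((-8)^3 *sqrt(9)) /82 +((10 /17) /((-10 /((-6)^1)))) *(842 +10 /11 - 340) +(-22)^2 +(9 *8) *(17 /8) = 6101135 /7667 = 795.77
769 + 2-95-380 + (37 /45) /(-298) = 3969323 /13410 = 296.00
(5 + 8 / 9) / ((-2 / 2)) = -53 / 9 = -5.89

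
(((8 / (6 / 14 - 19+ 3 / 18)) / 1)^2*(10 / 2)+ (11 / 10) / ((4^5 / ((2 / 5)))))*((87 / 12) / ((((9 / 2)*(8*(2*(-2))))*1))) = -419260563751 / 8810923622400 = -0.05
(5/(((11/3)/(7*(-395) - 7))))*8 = -30240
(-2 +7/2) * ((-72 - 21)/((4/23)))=-6417/8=-802.12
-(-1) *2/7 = 2/7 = 0.29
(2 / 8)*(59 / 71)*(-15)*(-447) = 395595 / 284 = 1392.94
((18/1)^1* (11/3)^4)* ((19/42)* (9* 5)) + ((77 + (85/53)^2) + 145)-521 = 3889538069/58989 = 65936.67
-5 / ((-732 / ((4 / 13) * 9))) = 15 / 793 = 0.02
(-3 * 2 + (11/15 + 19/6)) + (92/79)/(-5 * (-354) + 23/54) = -158555697/75526370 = -2.10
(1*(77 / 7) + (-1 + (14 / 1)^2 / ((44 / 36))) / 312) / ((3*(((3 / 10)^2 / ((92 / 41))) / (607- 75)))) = 24169159000 / 474903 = 50892.83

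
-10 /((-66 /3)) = 5 /11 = 0.45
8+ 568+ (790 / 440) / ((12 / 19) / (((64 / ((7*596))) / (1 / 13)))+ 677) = 4257843193 / 7392055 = 576.00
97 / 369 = 0.26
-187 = -187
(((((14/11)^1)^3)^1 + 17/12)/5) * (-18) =-33333/2662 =-12.52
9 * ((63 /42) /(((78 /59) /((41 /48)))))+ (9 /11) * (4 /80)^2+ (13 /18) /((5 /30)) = 8962829 /686400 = 13.06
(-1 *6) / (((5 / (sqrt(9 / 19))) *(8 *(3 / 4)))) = -3 *sqrt(19) / 95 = -0.14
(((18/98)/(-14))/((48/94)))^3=-2803221/165288374272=-0.00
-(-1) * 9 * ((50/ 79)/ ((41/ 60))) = 27000/ 3239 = 8.34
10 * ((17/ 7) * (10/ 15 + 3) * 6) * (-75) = -280500/ 7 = -40071.43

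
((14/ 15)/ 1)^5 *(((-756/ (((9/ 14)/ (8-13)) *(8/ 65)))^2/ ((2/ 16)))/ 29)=1745858453248/ 3915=445940856.51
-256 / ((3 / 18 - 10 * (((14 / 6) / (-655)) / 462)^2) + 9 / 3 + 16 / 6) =-107644775040 / 2452843181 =-43.89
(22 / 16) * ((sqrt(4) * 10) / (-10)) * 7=-77 / 4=-19.25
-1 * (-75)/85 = 15/17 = 0.88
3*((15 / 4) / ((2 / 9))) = 50.62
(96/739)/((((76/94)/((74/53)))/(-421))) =-70283424/744173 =-94.45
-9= -9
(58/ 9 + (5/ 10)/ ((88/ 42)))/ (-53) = -5293/ 41976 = -0.13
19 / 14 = 1.36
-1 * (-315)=315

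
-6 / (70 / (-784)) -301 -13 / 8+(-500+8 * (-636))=-232937 / 40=-5823.42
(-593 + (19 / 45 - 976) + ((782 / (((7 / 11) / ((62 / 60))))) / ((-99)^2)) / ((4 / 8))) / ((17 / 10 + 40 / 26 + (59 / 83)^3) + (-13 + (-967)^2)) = -2181267543544024 / 1300538488949634627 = -0.00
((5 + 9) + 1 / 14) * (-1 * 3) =-591 / 14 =-42.21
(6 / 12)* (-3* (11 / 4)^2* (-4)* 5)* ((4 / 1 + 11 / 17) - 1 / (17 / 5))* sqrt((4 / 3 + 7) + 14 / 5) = 4477* sqrt(2505) / 68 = 3295.20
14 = 14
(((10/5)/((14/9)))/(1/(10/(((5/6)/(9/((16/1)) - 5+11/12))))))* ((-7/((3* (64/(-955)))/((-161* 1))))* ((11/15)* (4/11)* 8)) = 5196919/8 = 649614.88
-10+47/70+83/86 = -12587/1505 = -8.36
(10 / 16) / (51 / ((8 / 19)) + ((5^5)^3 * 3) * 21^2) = 0.00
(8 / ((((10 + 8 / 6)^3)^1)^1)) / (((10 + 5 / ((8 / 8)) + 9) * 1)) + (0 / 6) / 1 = 9 / 39304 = 0.00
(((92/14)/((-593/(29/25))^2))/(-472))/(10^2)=-19343/36307759250000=-0.00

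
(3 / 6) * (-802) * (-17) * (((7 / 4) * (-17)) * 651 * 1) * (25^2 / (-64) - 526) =18108232565997 / 256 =70735283460.93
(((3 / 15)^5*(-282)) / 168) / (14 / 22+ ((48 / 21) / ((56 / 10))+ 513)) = -3619 / 3463375000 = -0.00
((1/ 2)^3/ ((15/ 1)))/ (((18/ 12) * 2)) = 1/ 360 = 0.00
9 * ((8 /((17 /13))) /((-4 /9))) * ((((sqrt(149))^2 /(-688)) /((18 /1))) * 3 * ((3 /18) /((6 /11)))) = 63921 /46784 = 1.37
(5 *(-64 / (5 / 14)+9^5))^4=7506720722816305107601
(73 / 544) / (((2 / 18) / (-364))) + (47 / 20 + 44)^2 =1708.71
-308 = -308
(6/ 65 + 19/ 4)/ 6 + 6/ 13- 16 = -22981/ 1560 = -14.73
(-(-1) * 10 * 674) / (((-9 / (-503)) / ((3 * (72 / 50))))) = 8136528 / 5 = 1627305.60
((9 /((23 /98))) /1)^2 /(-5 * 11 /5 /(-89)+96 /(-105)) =-807744420 /434309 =-1859.84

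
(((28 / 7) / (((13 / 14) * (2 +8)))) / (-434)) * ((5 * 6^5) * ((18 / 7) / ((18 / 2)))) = -31104 / 2821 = -11.03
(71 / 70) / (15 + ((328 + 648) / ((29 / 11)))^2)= 59711 / 8069201770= 0.00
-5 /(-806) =5 /806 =0.01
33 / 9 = 11 / 3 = 3.67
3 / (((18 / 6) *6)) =1 / 6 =0.17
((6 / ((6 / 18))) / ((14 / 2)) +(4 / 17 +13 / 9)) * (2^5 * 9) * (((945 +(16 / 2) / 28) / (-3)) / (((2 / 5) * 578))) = -1205088040 / 722211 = -1668.61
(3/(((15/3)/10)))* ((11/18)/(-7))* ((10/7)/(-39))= 110/5733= 0.02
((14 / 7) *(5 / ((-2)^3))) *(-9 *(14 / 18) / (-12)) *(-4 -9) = 455 / 48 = 9.48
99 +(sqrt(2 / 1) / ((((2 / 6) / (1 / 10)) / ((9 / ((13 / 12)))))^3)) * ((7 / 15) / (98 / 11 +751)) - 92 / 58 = 109122552 * sqrt(2) / 11477951875 +2825 / 29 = 97.43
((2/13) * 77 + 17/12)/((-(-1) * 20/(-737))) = -1524853/3120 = -488.73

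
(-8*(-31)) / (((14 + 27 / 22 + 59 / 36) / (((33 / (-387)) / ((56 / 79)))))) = -3555948 / 2010379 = -1.77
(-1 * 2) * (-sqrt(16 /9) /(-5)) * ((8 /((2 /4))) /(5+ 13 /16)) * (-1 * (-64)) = -131072 /1395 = -93.96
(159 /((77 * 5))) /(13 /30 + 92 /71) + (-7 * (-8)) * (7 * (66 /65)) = 7341469062 /18433415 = 398.27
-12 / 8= -3 / 2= -1.50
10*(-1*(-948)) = 9480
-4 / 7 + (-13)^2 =1179 / 7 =168.43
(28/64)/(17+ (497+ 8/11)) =77/90592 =0.00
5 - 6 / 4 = 7 / 2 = 3.50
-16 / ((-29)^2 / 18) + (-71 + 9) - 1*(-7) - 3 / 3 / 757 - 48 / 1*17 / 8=-100170866 / 636637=-157.34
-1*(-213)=213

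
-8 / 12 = -2 / 3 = -0.67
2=2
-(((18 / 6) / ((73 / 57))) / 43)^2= -0.00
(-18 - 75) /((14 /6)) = -279 /7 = -39.86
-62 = -62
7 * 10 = 70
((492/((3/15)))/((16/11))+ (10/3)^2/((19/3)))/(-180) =-77201/8208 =-9.41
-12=-12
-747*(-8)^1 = 5976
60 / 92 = 15 / 23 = 0.65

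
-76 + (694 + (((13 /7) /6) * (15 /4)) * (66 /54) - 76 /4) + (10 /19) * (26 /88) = 63262079 /105336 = 600.57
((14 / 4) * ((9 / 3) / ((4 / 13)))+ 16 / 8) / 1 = 289 / 8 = 36.12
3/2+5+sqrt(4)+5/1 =27/2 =13.50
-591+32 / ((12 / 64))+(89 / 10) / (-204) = -857569 / 2040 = -420.38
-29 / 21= -1.38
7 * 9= 63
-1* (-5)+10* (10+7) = 175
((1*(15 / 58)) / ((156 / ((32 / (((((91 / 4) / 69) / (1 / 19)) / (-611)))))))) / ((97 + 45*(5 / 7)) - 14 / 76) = -518880 / 12932231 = -0.04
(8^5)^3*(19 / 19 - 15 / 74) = 1037938976620544 / 37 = 28052404773528.22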